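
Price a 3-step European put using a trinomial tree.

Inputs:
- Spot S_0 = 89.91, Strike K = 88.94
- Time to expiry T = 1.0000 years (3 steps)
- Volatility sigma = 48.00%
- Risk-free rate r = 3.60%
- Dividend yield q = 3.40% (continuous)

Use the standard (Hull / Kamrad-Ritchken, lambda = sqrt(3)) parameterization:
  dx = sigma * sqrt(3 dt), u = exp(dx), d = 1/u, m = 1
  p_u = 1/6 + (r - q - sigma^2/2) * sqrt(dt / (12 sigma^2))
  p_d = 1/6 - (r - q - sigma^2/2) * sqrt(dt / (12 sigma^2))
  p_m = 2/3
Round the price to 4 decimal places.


Answer: Price = V(0,0) = 14.3760

Derivation:
dt = T/N = 0.333333; dx = sigma*sqrt(3*dt) = 0.480000
u = exp(dx) = 1.616074; d = 1/u = 0.618783
p_u = 0.127361, p_m = 0.666667, p_d = 0.205972
Discount per step: exp(-r*dt) = 0.988072
Stock lattice S(k, j) with j the centered position index:
  k=0: S(0,+0) = 89.9100
  k=1: S(1,-1) = 55.6348; S(1,+0) = 89.9100; S(1,+1) = 145.3012
  k=2: S(2,-2) = 34.4259; S(2,-1) = 55.6348; S(2,+0) = 89.9100; S(2,+1) = 145.3012; S(2,+2) = 234.8176
  k=3: S(3,-3) = 21.3022; S(3,-2) = 34.4259; S(3,-1) = 55.6348; S(3,+0) = 89.9100; S(3,+1) = 145.3012; S(3,+2) = 234.8176; S(3,+3) = 379.4828
Terminal payoffs V(N, j) = max(K - S_T, 0):
  V(3,-3) = 67.637825; V(3,-2) = 54.514101; V(3,-1) = 33.305185; V(3,+0) = 0.000000; V(3,+1) = 0.000000; V(3,+2) = 0.000000; V(3,+3) = 0.000000
Backward induction: V(k, j) = exp(-r*dt) * [p_u * V(k+1, j+1) + p_m * V(k+1, j) + p_d * V(k+1, j-1)]
  V(2,-2) = exp(-r*dt) * [p_u*33.305185 + p_m*54.514101 + p_d*67.637825] = 53.865749
  V(2,-1) = exp(-r*dt) * [p_u*0.000000 + p_m*33.305185 + p_d*54.514101] = 33.033063
  V(2,+0) = exp(-r*dt) * [p_u*0.000000 + p_m*0.000000 + p_d*33.305185] = 6.778116
  V(2,+1) = exp(-r*dt) * [p_u*0.000000 + p_m*0.000000 + p_d*0.000000] = 0.000000
  V(2,+2) = exp(-r*dt) * [p_u*0.000000 + p_m*0.000000 + p_d*0.000000] = 0.000000
  V(1,-1) = exp(-r*dt) * [p_u*6.778116 + p_m*33.033063 + p_d*53.865749] = 33.574833
  V(1,+0) = exp(-r*dt) * [p_u*0.000000 + p_m*6.778116 + p_d*33.033063] = 11.187577
  V(1,+1) = exp(-r*dt) * [p_u*0.000000 + p_m*0.000000 + p_d*6.778116] = 1.379450
  V(0,+0) = exp(-r*dt) * [p_u*1.379450 + p_m*11.187577 + p_d*33.574833] = 14.376005


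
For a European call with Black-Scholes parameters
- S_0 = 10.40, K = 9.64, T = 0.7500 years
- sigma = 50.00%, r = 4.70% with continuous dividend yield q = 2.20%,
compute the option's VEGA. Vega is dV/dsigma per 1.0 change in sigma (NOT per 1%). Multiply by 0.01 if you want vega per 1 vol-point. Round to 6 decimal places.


Answer: Vega = 3.215200

Derivation:
d1 = 0.4350558233; d2 = 0.0020431214
phi(d1) = 0.3629191060; exp(-qT) = 0.9836353794; exp(-rT) = 0.9653640451
Vega = S * exp(-qT) * phi(d1) * sqrt(T) = 10.4000 * 0.9836353794 * 0.3629191060 * 0.8660254038 = 3.215200


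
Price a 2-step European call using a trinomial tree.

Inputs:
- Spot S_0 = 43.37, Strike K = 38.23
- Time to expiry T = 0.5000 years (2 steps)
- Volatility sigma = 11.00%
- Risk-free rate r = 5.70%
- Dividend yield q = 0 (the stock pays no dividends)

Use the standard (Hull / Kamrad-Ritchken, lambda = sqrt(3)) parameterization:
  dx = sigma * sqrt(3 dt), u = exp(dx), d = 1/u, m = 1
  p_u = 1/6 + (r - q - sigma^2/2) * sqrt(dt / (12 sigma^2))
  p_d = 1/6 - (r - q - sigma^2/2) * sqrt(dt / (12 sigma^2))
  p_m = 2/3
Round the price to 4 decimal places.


dt = T/N = 0.250000; dx = sigma*sqrt(3*dt) = 0.095263
u = exp(dx) = 1.099948; d = 1/u = 0.909134
p_u = 0.233521, p_m = 0.666667, p_d = 0.099812
Discount per step: exp(-r*dt) = 0.985851
Stock lattice S(k, j) with j the centered position index:
  k=0: S(0,+0) = 43.3700
  k=1: S(1,-1) = 39.4291; S(1,+0) = 43.3700; S(1,+1) = 47.7047
  k=2: S(2,-2) = 35.8464; S(2,-1) = 39.4291; S(2,+0) = 43.3700; S(2,+1) = 47.7047; S(2,+2) = 52.4727
Terminal payoffs V(N, j) = max(S_T - K, 0):
  V(2,-2) = 0.000000; V(2,-1) = 1.199141; V(2,+0) = 5.140000; V(2,+1) = 9.474739; V(2,+2) = 14.242727
Backward induction: V(k, j) = exp(-r*dt) * [p_u * V(k+1, j+1) + p_m * V(k+1, j) + p_d * V(k+1, j-1)]
  V(1,-1) = exp(-r*dt) * [p_u*5.140000 + p_m*1.199141 + p_d*0.000000] = 1.971432
  V(1,+0) = exp(-r*dt) * [p_u*9.474739 + p_m*5.140000 + p_d*1.199141] = 5.677426
  V(1,+1) = exp(-r*dt) * [p_u*14.242727 + p_m*9.474739 + p_d*5.140000] = 10.011816
  V(0,+0) = exp(-r*dt) * [p_u*10.011816 + p_m*5.677426 + p_d*1.971432] = 6.230278

Answer: Price = V(0,0) = 6.2303


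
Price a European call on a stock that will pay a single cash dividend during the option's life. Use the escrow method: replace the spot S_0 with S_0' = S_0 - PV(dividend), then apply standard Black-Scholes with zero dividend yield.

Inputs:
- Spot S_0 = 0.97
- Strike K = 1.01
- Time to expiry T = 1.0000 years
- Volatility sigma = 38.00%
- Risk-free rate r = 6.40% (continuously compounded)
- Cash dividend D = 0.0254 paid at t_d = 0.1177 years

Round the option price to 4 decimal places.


PV(D) = D * exp(-r * t_d) = 0.0254 * 0.99249550 = 0.02520939
S_0' = S_0 - PV(D) = 0.9700 - 0.02520939 = 0.94479061
d1 = (ln(S_0'/K) + (r + sigma^2/2)*T) / (sigma*sqrt(T)) = 0.18278348
d2 = d1 - sigma*sqrt(T) = -0.19721652
exp(-rT) = 0.93800500
N(d1) = 0.57251604; N(d2) = 0.42182905
C = S_0' * N(d1) - K * exp(-rT) * N(d2) = 0.94479061 * 0.57251604 - 1.0100 * 0.93800500 * 0.42182905 = 0.1413

Answer: Price = 0.1413


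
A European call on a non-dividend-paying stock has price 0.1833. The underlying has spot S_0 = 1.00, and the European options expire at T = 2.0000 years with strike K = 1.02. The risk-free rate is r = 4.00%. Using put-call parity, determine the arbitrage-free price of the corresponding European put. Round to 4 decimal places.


Answer: Put price = 0.1249

Derivation:
Put-call parity: C - P = S_0 * exp(-qT) - K * exp(-rT).
S_0 * exp(-qT) = 1.0000 * 1.00000000 = 1.00000000
K * exp(-rT) = 1.0200 * 0.92311635 = 0.94157867
P = C - S*exp(-qT) + K*exp(-rT)
P = 0.1833 - 1.00000000 + 0.94157867 = 0.1249


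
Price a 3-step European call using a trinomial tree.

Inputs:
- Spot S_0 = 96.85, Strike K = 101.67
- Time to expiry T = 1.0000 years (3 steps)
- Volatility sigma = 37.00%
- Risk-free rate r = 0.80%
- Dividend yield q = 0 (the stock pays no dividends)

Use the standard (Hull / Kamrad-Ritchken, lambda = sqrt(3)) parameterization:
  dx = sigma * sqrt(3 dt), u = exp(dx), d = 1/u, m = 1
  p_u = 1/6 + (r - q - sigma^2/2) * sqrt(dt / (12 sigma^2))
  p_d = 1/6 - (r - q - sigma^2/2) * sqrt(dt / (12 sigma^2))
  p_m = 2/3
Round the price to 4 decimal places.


dt = T/N = 0.333333; dx = sigma*sqrt(3*dt) = 0.370000
u = exp(dx) = 1.447735; d = 1/u = 0.690734
p_u = 0.139437, p_m = 0.666667, p_d = 0.193896
Discount per step: exp(-r*dt) = 0.997337
Stock lattice S(k, j) with j the centered position index:
  k=0: S(0,+0) = 96.8500
  k=1: S(1,-1) = 66.8976; S(1,+0) = 96.8500; S(1,+1) = 140.2131
  k=2: S(2,-2) = 46.2085; S(2,-1) = 66.8976; S(2,+0) = 96.8500; S(2,+1) = 140.2131; S(2,+2) = 202.9914
  k=3: S(3,-3) = 31.9178; S(3,-2) = 46.2085; S(3,-1) = 66.8976; S(3,+0) = 96.8500; S(3,+1) = 140.2131; S(3,+2) = 202.9914; S(3,+3) = 293.8776
Terminal payoffs V(N, j) = max(S_T - K, 0):
  V(3,-3) = 0.000000; V(3,-2) = 0.000000; V(3,-1) = 0.000000; V(3,+0) = 0.000000; V(3,+1) = 38.543097; V(3,+2) = 101.321355; V(3,+3) = 192.207611
Backward induction: V(k, j) = exp(-r*dt) * [p_u * V(k+1, j+1) + p_m * V(k+1, j) + p_d * V(k+1, j-1)]
  V(2,-2) = exp(-r*dt) * [p_u*0.000000 + p_m*0.000000 + p_d*0.000000] = 0.000000
  V(2,-1) = exp(-r*dt) * [p_u*0.000000 + p_m*0.000000 + p_d*0.000000] = 0.000000
  V(2,+0) = exp(-r*dt) * [p_u*38.543097 + p_m*0.000000 + p_d*0.000000] = 5.360019
  V(2,+1) = exp(-r*dt) * [p_u*101.321355 + p_m*38.543097 + p_d*0.000000] = 39.717284
  V(2,+2) = exp(-r*dt) * [p_u*192.207611 + p_m*101.321355 + p_d*38.543097] = 101.550615
  V(1,-1) = exp(-r*dt) * [p_u*5.360019 + p_m*0.000000 + p_d*0.000000] = 0.745394
  V(1,+0) = exp(-r*dt) * [p_u*39.717284 + p_m*5.360019 + p_d*0.000000] = 9.087138
  V(1,+1) = exp(-r*dt) * [p_u*101.550615 + p_m*39.717284 + p_d*5.360019] = 41.566392
  V(0,+0) = exp(-r*dt) * [p_u*41.566392 + p_m*9.087138 + p_d*0.745394] = 11.966558

Answer: Price = V(0,0) = 11.9666


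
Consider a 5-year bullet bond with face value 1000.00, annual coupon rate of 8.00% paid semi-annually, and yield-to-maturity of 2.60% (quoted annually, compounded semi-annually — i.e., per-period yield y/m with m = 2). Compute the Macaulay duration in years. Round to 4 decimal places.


Coupon per period c = face * coupon_rate / m = 40.000000
Periods per year m = 2; per-period yield y/m = 0.013000
Number of cashflows N = 10
Cashflows (t years, CF_t, discount factor 1/(1+y/m)^(m*t), PV):
  t = 0.5000: CF_t = 40.000000, DF = 0.987167, PV = 39.486673
  t = 1.0000: CF_t = 40.000000, DF = 0.974498, PV = 38.979934
  t = 1.5000: CF_t = 40.000000, DF = 0.961992, PV = 38.479698
  t = 2.0000: CF_t = 40.000000, DF = 0.949647, PV = 37.985882
  t = 2.5000: CF_t = 40.000000, DF = 0.937460, PV = 37.498402
  t = 3.0000: CF_t = 40.000000, DF = 0.925429, PV = 37.017179
  t = 3.5000: CF_t = 40.000000, DF = 0.913553, PV = 36.542131
  t = 4.0000: CF_t = 40.000000, DF = 0.901829, PV = 36.073180
  t = 4.5000: CF_t = 40.000000, DF = 0.890256, PV = 35.610247
  t = 5.0000: CF_t = 1040.000000, DF = 0.878831, PV = 913.984616
Price P = sum_t PV_t = 1251.657942
Macaulay numerator sum_t t * PV_t:
  t * PV_t at t = 0.5000: 19.743337
  t * PV_t at t = 1.0000: 38.979934
  t * PV_t at t = 1.5000: 57.719547
  t * PV_t at t = 2.0000: 75.971763
  t * PV_t at t = 2.5000: 93.746006
  t * PV_t at t = 3.0000: 111.051537
  t * PV_t at t = 3.5000: 127.897460
  t * PV_t at t = 4.0000: 144.292720
  t * PV_t at t = 4.5000: 160.246110
  t * PV_t at t = 5.0000: 4569.923078
Macaulay duration D = (sum_t t * PV_t) / P = 5399.571492 / 1251.657942 = 4.313935

Answer: Macaulay duration = 4.3139 years


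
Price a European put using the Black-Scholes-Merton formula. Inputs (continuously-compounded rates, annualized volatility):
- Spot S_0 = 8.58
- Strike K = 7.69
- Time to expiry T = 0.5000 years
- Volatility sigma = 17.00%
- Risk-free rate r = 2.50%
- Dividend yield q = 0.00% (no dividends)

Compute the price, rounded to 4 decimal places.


d1 = (ln(S/K) + (r - q + 0.5*sigma^2) * T) / (sigma * sqrt(T)) = 1.07511951
d2 = d1 - sigma * sqrt(T) = 0.95491135
exp(-rT) = 0.98757780; exp(-qT) = 1.00000000
P = K * exp(-rT) * N(-d2) - S_0 * exp(-qT) * N(-d1)
N(-d1) = 0.14116061; N(-d2) = 0.16981126
P = 7.6900 * 0.98757780 * 0.16981126 - 8.5800 * 1.00000000 * 0.14116061 = 0.0785

Answer: Price = 0.0785


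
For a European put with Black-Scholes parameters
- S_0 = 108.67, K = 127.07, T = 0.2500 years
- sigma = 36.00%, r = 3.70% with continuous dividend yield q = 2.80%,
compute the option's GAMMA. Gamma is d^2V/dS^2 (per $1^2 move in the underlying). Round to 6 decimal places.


d1 = -0.7665130480; d2 = -0.9465130480
phi(d1) = 0.2973903600; exp(-qT) = 0.9930244429; exp(-rT) = 0.9907926496
Gamma = exp(-qT) * phi(d1) / (S * sigma * sqrt(T)) = 0.9930244429 * 0.2973903600 / (108.6700 * 0.3600 * 0.5000000000) = 0.015097

Answer: Gamma = 0.015097


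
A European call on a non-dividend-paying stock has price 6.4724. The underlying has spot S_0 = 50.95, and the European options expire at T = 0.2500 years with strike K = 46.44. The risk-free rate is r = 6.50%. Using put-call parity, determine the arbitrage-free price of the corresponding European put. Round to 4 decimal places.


Answer: Put price = 1.2138

Derivation:
Put-call parity: C - P = S_0 * exp(-qT) - K * exp(-rT).
S_0 * exp(-qT) = 50.9500 * 1.00000000 = 50.95000000
K * exp(-rT) = 46.4400 * 0.98388132 = 45.69144845
P = C - S*exp(-qT) + K*exp(-rT)
P = 6.4724 - 50.95000000 + 45.69144845 = 1.2138


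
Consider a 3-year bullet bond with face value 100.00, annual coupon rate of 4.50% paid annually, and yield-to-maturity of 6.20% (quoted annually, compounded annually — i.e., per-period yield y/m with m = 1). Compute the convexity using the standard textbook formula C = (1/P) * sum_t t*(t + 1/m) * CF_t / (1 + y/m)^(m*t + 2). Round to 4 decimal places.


Coupon per period c = face * coupon_rate / m = 4.500000
Periods per year m = 1; per-period yield y/m = 0.062000
Number of cashflows N = 3
Cashflows (t years, CF_t, discount factor 1/(1+y/m)^(m*t), PV):
  t = 1.0000: CF_t = 4.500000, DF = 0.941620, PV = 4.237288
  t = 2.0000: CF_t = 4.500000, DF = 0.886647, PV = 3.989913
  t = 3.0000: CF_t = 104.500000, DF = 0.834885, PV = 87.245441
Price P = sum_t PV_t = 95.472642
Convexity numerator sum_t t*(t + 1/m) * CF_t / (1+y/m)^(m*t + 2):
  t = 1.0000: term = 7.513961
  t = 2.0000: term = 21.225880
  t = 3.0000: term = 928.271363
Convexity = (1/P) * sum = 957.011204 / 95.472642 = 10.023931

Answer: Convexity = 10.0239


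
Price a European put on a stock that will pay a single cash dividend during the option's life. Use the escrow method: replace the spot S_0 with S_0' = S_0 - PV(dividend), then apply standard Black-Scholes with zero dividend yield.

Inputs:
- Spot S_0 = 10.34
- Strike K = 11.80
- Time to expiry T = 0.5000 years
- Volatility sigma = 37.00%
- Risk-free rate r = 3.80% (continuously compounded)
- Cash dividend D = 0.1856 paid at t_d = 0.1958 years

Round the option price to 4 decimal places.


Answer: Price = 1.9800

Derivation:
PV(D) = D * exp(-r * t_d) = 0.1856 * 0.99258721 = 0.18422419
S_0' = S_0 - PV(D) = 10.3400 - 0.18422419 = 10.15577581
d1 = (ln(S_0'/K) + (r + sigma^2/2)*T) / (sigma*sqrt(T)) = -0.37011093
d2 = d1 - sigma*sqrt(T) = -0.63174044
exp(-rT) = 0.98117936
N(-d1) = 0.64435008; N(-d2) = 0.73622175
P = K * exp(-rT) * N(-d2) - S_0' * N(-d1) = 11.8000 * 0.98117936 * 0.73622175 - 10.15577581 * 0.64435008 = 1.9800


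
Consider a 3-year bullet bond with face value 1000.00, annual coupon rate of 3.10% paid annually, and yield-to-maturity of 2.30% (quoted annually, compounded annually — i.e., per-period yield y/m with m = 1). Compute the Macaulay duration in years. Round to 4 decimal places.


Answer: Macaulay duration = 2.9118 years

Derivation:
Coupon per period c = face * coupon_rate / m = 31.000000
Periods per year m = 1; per-period yield y/m = 0.023000
Number of cashflows N = 3
Cashflows (t years, CF_t, discount factor 1/(1+y/m)^(m*t), PV):
  t = 1.0000: CF_t = 31.000000, DF = 0.977517, PV = 30.303030
  t = 2.0000: CF_t = 31.000000, DF = 0.955540, PV = 29.621731
  t = 3.0000: CF_t = 1031.000000, DF = 0.934056, PV = 963.012145
Price P = sum_t PV_t = 1022.936906
Macaulay numerator sum_t t * PV_t:
  t * PV_t at t = 1.0000: 30.303030
  t * PV_t at t = 2.0000: 59.243461
  t * PV_t at t = 3.0000: 2889.036434
Macaulay duration D = (sum_t t * PV_t) / P = 2978.582926 / 1022.936906 = 2.911795


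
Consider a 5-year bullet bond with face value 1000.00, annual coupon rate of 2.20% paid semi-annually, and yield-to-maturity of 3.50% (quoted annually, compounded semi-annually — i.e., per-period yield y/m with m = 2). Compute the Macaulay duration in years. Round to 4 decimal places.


Coupon per period c = face * coupon_rate / m = 11.000000
Periods per year m = 2; per-period yield y/m = 0.017500
Number of cashflows N = 10
Cashflows (t years, CF_t, discount factor 1/(1+y/m)^(m*t), PV):
  t = 0.5000: CF_t = 11.000000, DF = 0.982801, PV = 10.810811
  t = 1.0000: CF_t = 11.000000, DF = 0.965898, PV = 10.624875
  t = 1.5000: CF_t = 11.000000, DF = 0.949285, PV = 10.442138
  t = 2.0000: CF_t = 11.000000, DF = 0.932959, PV = 10.262544
  t = 2.5000: CF_t = 11.000000, DF = 0.916913, PV = 10.086038
  t = 3.0000: CF_t = 11.000000, DF = 0.901143, PV = 9.912568
  t = 3.5000: CF_t = 11.000000, DF = 0.885644, PV = 9.742082
  t = 4.0000: CF_t = 11.000000, DF = 0.870412, PV = 9.574527
  t = 4.5000: CF_t = 11.000000, DF = 0.855441, PV = 9.409855
  t = 5.0000: CF_t = 1011.000000, DF = 0.840729, PV = 849.976614
Price P = sum_t PV_t = 940.842051
Macaulay numerator sum_t t * PV_t:
  t * PV_t at t = 0.5000: 5.405405
  t * PV_t at t = 1.0000: 10.624875
  t * PV_t at t = 1.5000: 15.663207
  t * PV_t at t = 2.0000: 20.525087
  t * PV_t at t = 2.5000: 25.215095
  t * PV_t at t = 3.0000: 29.737704
  t * PV_t at t = 3.5000: 34.097285
  t * PV_t at t = 4.0000: 38.298109
  t * PV_t at t = 4.5000: 42.344347
  t * PV_t at t = 5.0000: 4249.883068
Macaulay duration D = (sum_t t * PV_t) / P = 4471.794183 / 940.842051 = 4.752970

Answer: Macaulay duration = 4.7530 years


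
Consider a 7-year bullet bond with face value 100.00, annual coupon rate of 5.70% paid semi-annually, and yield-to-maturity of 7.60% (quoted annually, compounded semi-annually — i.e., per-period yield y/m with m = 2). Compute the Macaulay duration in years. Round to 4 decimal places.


Coupon per period c = face * coupon_rate / m = 2.850000
Periods per year m = 2; per-period yield y/m = 0.038000
Number of cashflows N = 14
Cashflows (t years, CF_t, discount factor 1/(1+y/m)^(m*t), PV):
  t = 0.5000: CF_t = 2.850000, DF = 0.963391, PV = 2.745665
  t = 1.0000: CF_t = 2.850000, DF = 0.928122, PV = 2.645149
  t = 1.5000: CF_t = 2.850000, DF = 0.894145, PV = 2.548313
  t = 2.0000: CF_t = 2.850000, DF = 0.861411, PV = 2.455022
  t = 2.5000: CF_t = 2.850000, DF = 0.829876, PV = 2.365147
  t = 3.0000: CF_t = 2.850000, DF = 0.799495, PV = 2.278561
  t = 3.5000: CF_t = 2.850000, DF = 0.770227, PV = 2.195146
  t = 4.0000: CF_t = 2.850000, DF = 0.742030, PV = 2.114784
  t = 4.5000: CF_t = 2.850000, DF = 0.714865, PV = 2.037364
  t = 5.0000: CF_t = 2.850000, DF = 0.688694, PV = 1.962779
  t = 5.5000: CF_t = 2.850000, DF = 0.663482, PV = 1.890924
  t = 6.0000: CF_t = 2.850000, DF = 0.639193, PV = 1.821699
  t = 6.5000: CF_t = 2.850000, DF = 0.615793, PV = 1.755009
  t = 7.0000: CF_t = 102.850000, DF = 0.593249, PV = 61.015665
Price P = sum_t PV_t = 89.831226
Macaulay numerator sum_t t * PV_t:
  t * PV_t at t = 0.5000: 1.372832
  t * PV_t at t = 1.0000: 2.645149
  t * PV_t at t = 1.5000: 3.822470
  t * PV_t at t = 2.0000: 4.910045
  t * PV_t at t = 2.5000: 5.912867
  t * PV_t at t = 3.0000: 6.835684
  t * PV_t at t = 3.5000: 7.683011
  t * PV_t at t = 4.0000: 8.459136
  t * PV_t at t = 4.5000: 9.168139
  t * PV_t at t = 5.0000: 9.813893
  t * PV_t at t = 5.5000: 10.400080
  t * PV_t at t = 6.0000: 10.930194
  t * PV_t at t = 6.5000: 11.407556
  t * PV_t at t = 7.0000: 427.109653
Macaulay duration D = (sum_t t * PV_t) / P = 520.470709 / 89.831226 = 5.793873

Answer: Macaulay duration = 5.7939 years


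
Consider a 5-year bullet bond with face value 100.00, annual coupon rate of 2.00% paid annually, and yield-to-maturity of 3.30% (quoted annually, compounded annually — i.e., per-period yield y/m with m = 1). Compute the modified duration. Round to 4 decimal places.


Coupon per period c = face * coupon_rate / m = 2.000000
Periods per year m = 1; per-period yield y/m = 0.033000
Number of cashflows N = 5
Cashflows (t years, CF_t, discount factor 1/(1+y/m)^(m*t), PV):
  t = 1.0000: CF_t = 2.000000, DF = 0.968054, PV = 1.936108
  t = 2.0000: CF_t = 2.000000, DF = 0.937129, PV = 1.874258
  t = 3.0000: CF_t = 2.000000, DF = 0.907192, PV = 1.814383
  t = 4.0000: CF_t = 2.000000, DF = 0.878211, PV = 1.756421
  t = 5.0000: CF_t = 102.000000, DF = 0.850156, PV = 86.715866
Price P = sum_t PV_t = 94.097037
First compute Macaulay numerator sum_t t * PV_t:
  t * PV_t at t = 1.0000: 1.936108
  t * PV_t at t = 2.0000: 3.748516
  t * PV_t at t = 3.0000: 5.443150
  t * PV_t at t = 4.0000: 7.025685
  t * PV_t at t = 5.0000: 433.579329
Macaulay duration D = 451.732788 / 94.097037 = 4.800712
Modified duration = D / (1 + y/m) = 4.800712 / (1 + 0.033000) = 4.647350

Answer: Modified duration = 4.6473


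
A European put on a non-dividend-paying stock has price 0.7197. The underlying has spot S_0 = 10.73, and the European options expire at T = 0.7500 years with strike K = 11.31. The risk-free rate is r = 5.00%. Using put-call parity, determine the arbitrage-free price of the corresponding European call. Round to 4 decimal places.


Put-call parity: C - P = S_0 * exp(-qT) - K * exp(-rT).
S_0 * exp(-qT) = 10.7300 * 1.00000000 = 10.73000000
K * exp(-rT) = 11.3100 * 0.96319442 = 10.89372886
C = P + S*exp(-qT) - K*exp(-rT)
C = 0.7197 + 10.73000000 - 10.89372886 = 0.5560

Answer: Call price = 0.5560


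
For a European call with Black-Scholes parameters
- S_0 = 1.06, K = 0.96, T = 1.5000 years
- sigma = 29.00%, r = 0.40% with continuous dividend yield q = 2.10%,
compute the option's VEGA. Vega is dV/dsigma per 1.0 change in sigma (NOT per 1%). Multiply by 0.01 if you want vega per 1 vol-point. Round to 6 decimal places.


Answer: Vega = 0.466048

Derivation:
d1 = 0.3847835939; d2 = 0.0296075812
phi(d1) = 0.3704755826; exp(-qT) = 0.9689909565; exp(-rT) = 0.9940179641
Vega = S * exp(-qT) * phi(d1) * sqrt(T) = 1.0600 * 0.9689909565 * 0.3704755826 * 1.2247448714 = 0.466048


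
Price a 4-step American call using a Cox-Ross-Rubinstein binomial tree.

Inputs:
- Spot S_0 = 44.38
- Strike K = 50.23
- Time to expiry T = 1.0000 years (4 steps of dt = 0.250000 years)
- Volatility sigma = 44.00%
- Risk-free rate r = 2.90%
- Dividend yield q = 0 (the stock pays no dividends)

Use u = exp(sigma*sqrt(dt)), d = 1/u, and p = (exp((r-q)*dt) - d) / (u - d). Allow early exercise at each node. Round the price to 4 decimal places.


Answer: Price = V(0,0) = 6.3480

Derivation:
dt = T/N = 0.250000
u = exp(sigma*sqrt(dt)) = 1.246077; d = 1/u = 0.802519
p = (exp((r-q)*dt) - d) / (u - d) = 0.461625
Discount per step: exp(-r*dt) = 0.992776
Stock lattice S(k, i) with i counting down-moves:
  k=0: S(0,0) = 44.3800
  k=1: S(1,0) = 55.3009; S(1,1) = 35.6158
  k=2: S(2,0) = 68.9091; S(2,1) = 44.3800; S(2,2) = 28.5823
  k=3: S(3,0) = 85.8661; S(3,1) = 55.3009; S(3,2) = 35.6158; S(3,3) = 22.9379
  k=4: S(4,0) = 106.9957; S(4,1) = 68.9091; S(4,2) = 44.3800; S(4,3) = 28.5823; S(4,4) = 18.4081
Terminal payoffs V(N, i) = max(S_T - K, 0):
  V(4,0) = 56.765729; V(4,1) = 18.679146; V(4,2) = 0.000000; V(4,3) = 0.000000; V(4,4) = 0.000000
Backward induction: V(k, i) = exp(-r*dt) * [p * V(k+1, i) + (1-p) * V(k+1, i+1)]; then take max(V_cont, immediate exercise) for American.
  V(3,0) = exp(-r*dt) * [p*56.765729 + (1-p)*18.679146] = 35.998934; exercise = 35.636084; V(3,0) = max -> 35.998934
  V(3,1) = exp(-r*dt) * [p*18.679146 + (1-p)*0.000000] = 8.560477; exercise = 5.070885; V(3,1) = max -> 8.560477
  V(3,2) = exp(-r*dt) * [p*0.000000 + (1-p)*0.000000] = 0.000000; exercise = 0.000000; V(3,2) = max -> 0.000000
  V(3,3) = exp(-r*dt) * [p*0.000000 + (1-p)*0.000000] = 0.000000; exercise = 0.000000; V(3,3) = max -> 0.000000
  V(2,0) = exp(-r*dt) * [p*35.998934 + (1-p)*8.560477] = 21.073424; exercise = 18.679146; V(2,0) = max -> 21.073424
  V(2,1) = exp(-r*dt) * [p*8.560477 + (1-p)*0.000000] = 3.923186; exercise = 0.000000; V(2,1) = max -> 3.923186
  V(2,2) = exp(-r*dt) * [p*0.000000 + (1-p)*0.000000] = 0.000000; exercise = 0.000000; V(2,2) = max -> 0.000000
  V(1,0) = exp(-r*dt) * [p*21.073424 + (1-p)*3.923186] = 11.754638; exercise = 5.070885; V(1,0) = max -> 11.754638
  V(1,1) = exp(-r*dt) * [p*3.923186 + (1-p)*0.000000] = 1.797959; exercise = 0.000000; V(1,1) = max -> 1.797959
  V(0,0) = exp(-r*dt) * [p*11.754638 + (1-p)*1.797959] = 6.348023; exercise = 0.000000; V(0,0) = max -> 6.348023


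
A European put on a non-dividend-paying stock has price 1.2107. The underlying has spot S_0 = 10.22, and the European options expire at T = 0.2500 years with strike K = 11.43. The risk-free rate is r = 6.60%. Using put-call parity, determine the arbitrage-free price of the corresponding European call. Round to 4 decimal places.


Answer: Call price = 0.1877

Derivation:
Put-call parity: C - P = S_0 * exp(-qT) - K * exp(-rT).
S_0 * exp(-qT) = 10.2200 * 1.00000000 = 10.22000000
K * exp(-rT) = 11.4300 * 0.98363538 = 11.24295239
C = P + S*exp(-qT) - K*exp(-rT)
C = 1.2107 + 10.22000000 - 11.24295239 = 0.1877


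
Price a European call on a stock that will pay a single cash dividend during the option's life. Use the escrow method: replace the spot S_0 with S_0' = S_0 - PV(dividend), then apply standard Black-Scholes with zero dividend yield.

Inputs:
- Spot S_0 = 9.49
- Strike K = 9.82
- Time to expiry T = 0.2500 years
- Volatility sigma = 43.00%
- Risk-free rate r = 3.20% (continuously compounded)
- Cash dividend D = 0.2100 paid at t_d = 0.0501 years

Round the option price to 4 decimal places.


Answer: Price = 0.6041

Derivation:
PV(D) = D * exp(-r * t_d) = 0.2100 * 0.99839808 = 0.20966360
S_0' = S_0 - PV(D) = 9.4900 - 0.20966360 = 9.28033640
d1 = (ln(S_0'/K) + (r + sigma^2/2)*T) / (sigma*sqrt(T)) = -0.11818989
d2 = d1 - sigma*sqrt(T) = -0.33318989
exp(-rT) = 0.99203191
N(d1) = 0.45295860; N(d2) = 0.36949548
C = S_0' * N(d1) - K * exp(-rT) * N(d2) = 9.28033640 * 0.45295860 - 9.8200 * 0.99203191 * 0.36949548 = 0.6041


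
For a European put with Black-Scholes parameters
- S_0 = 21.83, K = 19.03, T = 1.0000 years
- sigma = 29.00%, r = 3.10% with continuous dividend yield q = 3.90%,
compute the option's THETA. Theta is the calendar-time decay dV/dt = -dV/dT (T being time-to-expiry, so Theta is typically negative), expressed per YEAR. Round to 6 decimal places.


Answer: Theta = -1.028757

Derivation:
d1 = 0.5907534112; d2 = 0.3007534112
phi(d1) = 0.3350641310; exp(-qT) = 0.9617507091; exp(-rT) = 0.9694755731
Theta = -S*exp(-qT)*phi(d1)*sigma/(2*sqrt(T)) + r*K*exp(-rT)*N(-d2) - q*S*exp(-qT)*N(-d1)
N(-d1) = 0.2773428275; N(-d2) = 0.3818012684; sqrt(T) = 1.0000000000
Term 1 = -21.8300 * 0.9617507091 * 0.3350641310 * 0.2900 / (2 * 1.0000000000) = -1.0200282309
Term 2 = 0.0310 * 19.0300 * 0.9694755731 * 0.3818012684 = 0.2183608218
Term 3 = -0.0390 * 21.8300 * 0.9617507091 * 0.2773428275 = -0.2270898883
Theta = -1.0200282309 + (0.2183608218) + (-0.2270898883) = -1.028757


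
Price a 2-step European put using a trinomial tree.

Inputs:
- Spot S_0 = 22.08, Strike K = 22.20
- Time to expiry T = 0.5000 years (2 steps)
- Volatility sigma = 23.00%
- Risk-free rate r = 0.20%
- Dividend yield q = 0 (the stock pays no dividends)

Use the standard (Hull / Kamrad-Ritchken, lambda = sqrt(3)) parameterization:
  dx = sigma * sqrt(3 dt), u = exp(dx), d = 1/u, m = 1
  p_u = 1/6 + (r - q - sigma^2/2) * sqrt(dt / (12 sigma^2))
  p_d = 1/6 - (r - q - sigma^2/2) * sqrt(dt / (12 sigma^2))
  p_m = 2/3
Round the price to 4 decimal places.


dt = T/N = 0.250000; dx = sigma*sqrt(3*dt) = 0.199186
u = exp(dx) = 1.220409; d = 1/u = 0.819398
p_u = 0.151323, p_m = 0.666667, p_d = 0.182010
Discount per step: exp(-r*dt) = 0.999500
Stock lattice S(k, j) with j the centered position index:
  k=0: S(0,+0) = 22.0800
  k=1: S(1,-1) = 18.0923; S(1,+0) = 22.0800; S(1,+1) = 26.9466
  k=2: S(2,-2) = 14.8248; S(2,-1) = 18.0923; S(2,+0) = 22.0800; S(2,+1) = 26.9466; S(2,+2) = 32.8859
Terminal payoffs V(N, j) = max(K - S_T, 0):
  V(2,-2) = 7.375214; V(2,-1) = 4.107701; V(2,+0) = 0.120000; V(2,+1) = 0.000000; V(2,+2) = 0.000000
Backward induction: V(k, j) = exp(-r*dt) * [p_u * V(k+1, j+1) + p_m * V(k+1, j) + p_d * V(k+1, j-1)]
  V(1,-1) = exp(-r*dt) * [p_u*0.120000 + p_m*4.107701 + p_d*7.375214] = 4.096943
  V(1,+0) = exp(-r*dt) * [p_u*0.000000 + p_m*0.120000 + p_d*4.107701] = 0.827230
  V(1,+1) = exp(-r*dt) * [p_u*0.000000 + p_m*0.000000 + p_d*0.120000] = 0.021830
  V(0,+0) = exp(-r*dt) * [p_u*0.021830 + p_m*0.827230 + p_d*4.096943] = 1.299826

Answer: Price = V(0,0) = 1.2998


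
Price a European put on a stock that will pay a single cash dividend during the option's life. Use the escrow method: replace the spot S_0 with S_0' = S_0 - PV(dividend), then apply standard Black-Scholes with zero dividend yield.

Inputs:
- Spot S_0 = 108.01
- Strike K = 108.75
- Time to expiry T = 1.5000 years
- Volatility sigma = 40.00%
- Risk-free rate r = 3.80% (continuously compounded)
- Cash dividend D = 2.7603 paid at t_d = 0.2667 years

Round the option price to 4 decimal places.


Answer: Price = 18.8729

Derivation:
PV(D) = D * exp(-r * t_d) = 2.7603 * 0.98991658 = 2.73246674
S_0' = S_0 - PV(D) = 108.0100 - 2.73246674 = 105.27753326
d1 = (ln(S_0'/K) + (r + sigma^2/2)*T) / (sigma*sqrt(T)) = 0.29505812
d2 = d1 - sigma*sqrt(T) = -0.19483983
exp(-rT) = 0.94459407
N(-d1) = 0.38397474; N(-d2) = 0.57724083
P = K * exp(-rT) * N(-d2) - S_0' * N(-d1) = 108.7500 * 0.94459407 * 0.57724083 - 105.27753326 * 0.38397474 = 18.8729


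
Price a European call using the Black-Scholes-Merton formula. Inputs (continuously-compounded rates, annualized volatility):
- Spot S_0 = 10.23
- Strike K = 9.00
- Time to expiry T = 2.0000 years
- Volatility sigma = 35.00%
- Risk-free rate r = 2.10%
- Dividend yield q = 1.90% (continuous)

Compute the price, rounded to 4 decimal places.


d1 = (ln(S/K) + (r - q + 0.5*sigma^2) * T) / (sigma * sqrt(T)) = 0.51436968
d2 = d1 - sigma * sqrt(T) = 0.01939493
exp(-rT) = 0.95886978; exp(-qT) = 0.96271294
C = S_0 * exp(-qT) * N(d1) - K * exp(-rT) * N(d2)
N(d1) = 0.69650322; N(d2) = 0.50773697
C = 10.2300 * 0.96271294 * 0.69650322 - 9.0000 * 0.95886978 * 0.50773697 = 2.4779

Answer: Price = 2.4779


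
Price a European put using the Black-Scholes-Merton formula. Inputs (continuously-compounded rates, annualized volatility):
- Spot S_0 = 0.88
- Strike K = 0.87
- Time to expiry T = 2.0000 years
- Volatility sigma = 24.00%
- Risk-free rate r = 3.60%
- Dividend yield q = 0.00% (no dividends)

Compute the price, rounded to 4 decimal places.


Answer: Price = 0.0820

Derivation:
d1 = (ln(S/K) + (r - q + 0.5*sigma^2) * T) / (sigma * sqrt(T)) = 0.41550978
d2 = d1 - sigma * sqrt(T) = 0.07609852
exp(-rT) = 0.93053090; exp(-qT) = 1.00000000
P = K * exp(-rT) * N(-d2) - S_0 * exp(-qT) * N(-d1)
N(-d1) = 0.33888438; N(-d2) = 0.46967036
P = 0.8700 * 0.93053090 * 0.46967036 - 0.8800 * 1.00000000 * 0.33888438 = 0.0820


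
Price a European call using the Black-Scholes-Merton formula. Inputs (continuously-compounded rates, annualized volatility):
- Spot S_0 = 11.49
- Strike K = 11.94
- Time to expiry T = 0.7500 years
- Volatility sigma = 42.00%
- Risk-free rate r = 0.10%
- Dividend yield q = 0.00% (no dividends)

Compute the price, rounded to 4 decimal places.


Answer: Price = 1.4784

Derivation:
d1 = (ln(S/K) + (r - q + 0.5*sigma^2) * T) / (sigma * sqrt(T)) = 0.07830790
d2 = d1 - sigma * sqrt(T) = -0.28542277
exp(-rT) = 0.99925028; exp(-qT) = 1.00000000
C = S_0 * exp(-qT) * N(d1) - K * exp(-rT) * N(d2)
N(d1) = 0.53120843; N(d2) = 0.38766013
C = 11.4900 * 1.00000000 * 0.53120843 - 11.9400 * 0.99925028 * 0.38766013 = 1.4784


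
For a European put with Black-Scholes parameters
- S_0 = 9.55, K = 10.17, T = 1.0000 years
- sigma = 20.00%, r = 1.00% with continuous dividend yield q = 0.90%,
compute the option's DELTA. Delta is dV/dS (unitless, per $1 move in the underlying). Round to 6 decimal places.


d1 = -0.2095052778; d2 = -0.4095052778
phi(d1) = 0.3902823748; exp(-qT) = 0.9910403788; exp(-rT) = 0.9900498337
N(-d1) = 0.5829730922
Delta = -exp(-qT) * N(-d1) = -0.9910403788 * 0.5829730922 = -0.577750

Answer: Delta = -0.577750


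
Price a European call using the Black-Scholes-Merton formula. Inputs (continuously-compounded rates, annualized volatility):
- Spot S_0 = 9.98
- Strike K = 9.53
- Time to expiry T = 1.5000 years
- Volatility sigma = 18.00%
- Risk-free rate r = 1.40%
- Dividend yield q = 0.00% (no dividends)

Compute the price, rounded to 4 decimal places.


Answer: Price = 1.2104

Derivation:
d1 = (ln(S/K) + (r - q + 0.5*sigma^2) * T) / (sigma * sqrt(T)) = 0.41477288
d2 = d1 - sigma * sqrt(T) = 0.19431880
exp(-rT) = 0.97921896; exp(-qT) = 1.00000000
C = S_0 * exp(-qT) * N(d1) - K * exp(-rT) * N(d2)
N(d1) = 0.66084591; N(d2) = 0.57703687
C = 9.9800 * 1.00000000 * 0.66084591 - 9.5300 * 0.97921896 * 0.57703687 = 1.2104


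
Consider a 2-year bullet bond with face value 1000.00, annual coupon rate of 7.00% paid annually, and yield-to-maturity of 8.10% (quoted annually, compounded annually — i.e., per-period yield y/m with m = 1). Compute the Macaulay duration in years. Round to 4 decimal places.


Coupon per period c = face * coupon_rate / m = 70.000000
Periods per year m = 1; per-period yield y/m = 0.081000
Number of cashflows N = 2
Cashflows (t years, CF_t, discount factor 1/(1+y/m)^(m*t), PV):
  t = 1.0000: CF_t = 70.000000, DF = 0.925069, PV = 64.754857
  t = 2.0000: CF_t = 1070.000000, DF = 0.855753, PV = 915.656093
Price P = sum_t PV_t = 980.410950
Macaulay numerator sum_t t * PV_t:
  t * PV_t at t = 1.0000: 64.754857
  t * PV_t at t = 2.0000: 1831.312187
Macaulay duration D = (sum_t t * PV_t) / P = 1896.067043 / 980.410950 = 1.933951

Answer: Macaulay duration = 1.9340 years


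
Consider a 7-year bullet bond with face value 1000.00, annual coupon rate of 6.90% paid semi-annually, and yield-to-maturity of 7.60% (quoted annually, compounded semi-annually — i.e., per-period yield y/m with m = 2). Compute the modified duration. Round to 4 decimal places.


Coupon per period c = face * coupon_rate / m = 34.500000
Periods per year m = 2; per-period yield y/m = 0.038000
Number of cashflows N = 14
Cashflows (t years, CF_t, discount factor 1/(1+y/m)^(m*t), PV):
  t = 0.5000: CF_t = 34.500000, DF = 0.963391, PV = 33.236994
  t = 1.0000: CF_t = 34.500000, DF = 0.928122, PV = 32.020226
  t = 1.5000: CF_t = 34.500000, DF = 0.894145, PV = 30.848002
  t = 2.0000: CF_t = 34.500000, DF = 0.861411, PV = 29.718691
  t = 2.5000: CF_t = 34.500000, DF = 0.829876, PV = 28.630724
  t = 3.0000: CF_t = 34.500000, DF = 0.799495, PV = 27.582586
  t = 3.5000: CF_t = 34.500000, DF = 0.770227, PV = 26.572818
  t = 4.0000: CF_t = 34.500000, DF = 0.742030, PV = 25.600018
  t = 4.5000: CF_t = 34.500000, DF = 0.714865, PV = 24.662830
  t = 5.0000: CF_t = 34.500000, DF = 0.688694, PV = 23.759952
  t = 5.5000: CF_t = 34.500000, DF = 0.663482, PV = 22.890127
  t = 6.0000: CF_t = 34.500000, DF = 0.639193, PV = 22.052146
  t = 6.5000: CF_t = 34.500000, DF = 0.615793, PV = 21.244842
  t = 7.0000: CF_t = 1034.500000, DF = 0.593249, PV = 613.716141
Price P = sum_t PV_t = 962.536097
First compute Macaulay numerator sum_t t * PV_t:
  t * PV_t at t = 0.5000: 16.618497
  t * PV_t at t = 1.0000: 32.020226
  t * PV_t at t = 1.5000: 46.272002
  t * PV_t at t = 2.0000: 59.437383
  t * PV_t at t = 2.5000: 71.576810
  t * PV_t at t = 3.0000: 82.747757
  t * PV_t at t = 3.5000: 93.004865
  t * PV_t at t = 4.0000: 102.400071
  t * PV_t at t = 4.5000: 110.982736
  t * PV_t at t = 5.0000: 118.799760
  t * PV_t at t = 5.5000: 125.895700
  t * PV_t at t = 6.0000: 132.312874
  t * PV_t at t = 6.5000: 138.091471
  t * PV_t at t = 7.0000: 4296.012990
Macaulay duration D = 5426.173140 / 962.536097 = 5.637371
Modified duration = D / (1 + y/m) = 5.637371 / (1 + 0.038000) = 5.430993

Answer: Modified duration = 5.4310


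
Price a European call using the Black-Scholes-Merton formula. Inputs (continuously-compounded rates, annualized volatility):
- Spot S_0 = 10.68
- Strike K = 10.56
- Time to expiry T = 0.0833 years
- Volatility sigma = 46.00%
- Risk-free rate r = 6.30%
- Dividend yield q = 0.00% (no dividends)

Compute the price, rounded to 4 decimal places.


Answer: Price = 0.6526

Derivation:
d1 = (ln(S/K) + (r - q + 0.5*sigma^2) * T) / (sigma * sqrt(T)) = 0.19102012
d2 = d1 - sigma * sqrt(T) = 0.05825612
exp(-rT) = 0.99476585; exp(-qT) = 1.00000000
C = S_0 * exp(-qT) * N(d1) - K * exp(-rT) * N(d2)
N(d1) = 0.57574508; N(d2) = 0.52322769
C = 10.6800 * 1.00000000 * 0.57574508 - 10.5600 * 0.99476585 * 0.52322769 = 0.6526


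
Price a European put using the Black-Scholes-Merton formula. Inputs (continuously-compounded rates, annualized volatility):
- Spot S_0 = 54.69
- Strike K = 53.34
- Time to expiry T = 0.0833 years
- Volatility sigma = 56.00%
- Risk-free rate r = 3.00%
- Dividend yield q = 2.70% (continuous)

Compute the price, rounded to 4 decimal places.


d1 = (ln(S/K) + (r - q + 0.5*sigma^2) * T) / (sigma * sqrt(T)) = 0.23700246
d2 = d1 - sigma * sqrt(T) = 0.07537672
exp(-rT) = 0.99750412; exp(-qT) = 0.99775343
P = K * exp(-rT) * N(-d2) - S_0 * exp(-qT) * N(-d1)
N(-d1) = 0.40632744; N(-d2) = 0.46995749
P = 53.3400 * 0.99750412 * 0.46995749 - 54.6900 * 0.99775343 * 0.40632744 = 2.8328

Answer: Price = 2.8328


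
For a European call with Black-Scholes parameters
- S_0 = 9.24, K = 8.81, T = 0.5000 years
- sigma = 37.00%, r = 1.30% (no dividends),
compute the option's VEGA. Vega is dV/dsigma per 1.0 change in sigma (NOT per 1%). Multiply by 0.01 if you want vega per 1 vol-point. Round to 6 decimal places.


d1 = 0.3378038128; d2 = 0.0761743038
phi(d1) = 0.3768175198; exp(-qT) = 1.0000000000; exp(-rT) = 0.9935210793
Vega = S * exp(-qT) * phi(d1) * sqrt(T) = 9.2400 * 1.0000000000 * 0.3768175198 * 0.7071067812 = 2.462000

Answer: Vega = 2.462000


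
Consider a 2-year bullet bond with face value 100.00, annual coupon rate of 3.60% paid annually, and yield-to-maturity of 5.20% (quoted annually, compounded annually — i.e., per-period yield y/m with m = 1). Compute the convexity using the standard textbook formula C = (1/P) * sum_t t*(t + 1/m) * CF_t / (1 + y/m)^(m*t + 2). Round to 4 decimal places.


Coupon per period c = face * coupon_rate / m = 3.600000
Periods per year m = 1; per-period yield y/m = 0.052000
Number of cashflows N = 2
Cashflows (t years, CF_t, discount factor 1/(1+y/m)^(m*t), PV):
  t = 1.0000: CF_t = 3.600000, DF = 0.950570, PV = 3.422053
  t = 2.0000: CF_t = 103.600000, DF = 0.903584, PV = 93.611300
Price P = sum_t PV_t = 97.033353
Convexity numerator sum_t t*(t + 1/m) * CF_t / (1+y/m)^(m*t + 2):
  t = 1.0000: term = 6.184225
  t = 2.0000: term = 507.514023
Convexity = (1/P) * sum = 513.698248 / 97.033353 = 5.294038

Answer: Convexity = 5.2940


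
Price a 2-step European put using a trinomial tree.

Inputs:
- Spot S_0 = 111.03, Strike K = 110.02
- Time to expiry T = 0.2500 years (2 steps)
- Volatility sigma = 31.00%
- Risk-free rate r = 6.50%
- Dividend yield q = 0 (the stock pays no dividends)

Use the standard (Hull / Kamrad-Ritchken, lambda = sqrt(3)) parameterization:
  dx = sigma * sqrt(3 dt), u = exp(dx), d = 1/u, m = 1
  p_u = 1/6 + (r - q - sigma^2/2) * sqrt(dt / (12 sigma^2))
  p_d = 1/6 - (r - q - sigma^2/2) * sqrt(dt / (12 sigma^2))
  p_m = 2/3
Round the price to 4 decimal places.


Answer: Price = V(0,0) = 4.7131

Derivation:
dt = T/N = 0.125000; dx = sigma*sqrt(3*dt) = 0.189835
u = exp(dx) = 1.209051; d = 1/u = 0.827095
p_u = 0.172247, p_m = 0.666667, p_d = 0.161086
Discount per step: exp(-r*dt) = 0.991908
Stock lattice S(k, j) with j the centered position index:
  k=0: S(0,+0) = 111.0300
  k=1: S(1,-1) = 91.8324; S(1,+0) = 111.0300; S(1,+1) = 134.2409
  k=2: S(2,-2) = 75.9541; S(2,-1) = 91.8324; S(2,+0) = 111.0300; S(2,+1) = 134.2409; S(2,+2) = 162.3040
Terminal payoffs V(N, j) = max(K - S_T, 0):
  V(2,-2) = 34.065876; V(2,-1) = 18.187618; V(2,+0) = 0.000000; V(2,+1) = 0.000000; V(2,+2) = 0.000000
Backward induction: V(k, j) = exp(-r*dt) * [p_u * V(k+1, j+1) + p_m * V(k+1, j) + p_d * V(k+1, j-1)]
  V(1,-1) = exp(-r*dt) * [p_u*0.000000 + p_m*18.187618 + p_d*34.065876] = 17.470098
  V(1,+0) = exp(-r*dt) * [p_u*0.000000 + p_m*0.000000 + p_d*18.187618] = 2.906066
  V(1,+1) = exp(-r*dt) * [p_u*0.000000 + p_m*0.000000 + p_d*0.000000] = 0.000000
  V(0,+0) = exp(-r*dt) * [p_u*0.000000 + p_m*2.906066 + p_d*17.470098] = 4.713118


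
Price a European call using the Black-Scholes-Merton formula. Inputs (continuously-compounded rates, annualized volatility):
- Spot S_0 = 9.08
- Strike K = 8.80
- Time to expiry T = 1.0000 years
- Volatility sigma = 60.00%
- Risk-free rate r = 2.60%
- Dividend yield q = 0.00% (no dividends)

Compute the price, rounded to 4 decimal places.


Answer: Price = 2.3438

Derivation:
d1 = (ln(S/K) + (r - q + 0.5*sigma^2) * T) / (sigma * sqrt(T)) = 0.39553745
d2 = d1 - sigma * sqrt(T) = -0.20446255
exp(-rT) = 0.97433509; exp(-qT) = 1.00000000
C = S_0 * exp(-qT) * N(d1) - K * exp(-rT) * N(d2)
N(d1) = 0.65377686; N(d2) = 0.41899603
C = 9.0800 * 1.00000000 * 0.65377686 - 8.8000 * 0.97433509 * 0.41899603 = 2.3438


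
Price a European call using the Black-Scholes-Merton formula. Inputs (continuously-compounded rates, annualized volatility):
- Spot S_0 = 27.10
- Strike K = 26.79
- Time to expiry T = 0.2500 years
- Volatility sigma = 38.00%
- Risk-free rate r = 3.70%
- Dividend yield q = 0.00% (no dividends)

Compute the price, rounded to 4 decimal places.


d1 = (ln(S/K) + (r - q + 0.5*sigma^2) * T) / (sigma * sqrt(T)) = 0.20423708
d2 = d1 - sigma * sqrt(T) = 0.01423708
exp(-rT) = 0.99079265; exp(-qT) = 1.00000000
C = S_0 * exp(-qT) * N(d1) - K * exp(-rT) * N(d2)
N(d1) = 0.58091588; N(d2) = 0.50567958
C = 27.1000 * 1.00000000 * 0.58091588 - 26.7900 * 0.99079265 * 0.50567958 = 2.3204

Answer: Price = 2.3204
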